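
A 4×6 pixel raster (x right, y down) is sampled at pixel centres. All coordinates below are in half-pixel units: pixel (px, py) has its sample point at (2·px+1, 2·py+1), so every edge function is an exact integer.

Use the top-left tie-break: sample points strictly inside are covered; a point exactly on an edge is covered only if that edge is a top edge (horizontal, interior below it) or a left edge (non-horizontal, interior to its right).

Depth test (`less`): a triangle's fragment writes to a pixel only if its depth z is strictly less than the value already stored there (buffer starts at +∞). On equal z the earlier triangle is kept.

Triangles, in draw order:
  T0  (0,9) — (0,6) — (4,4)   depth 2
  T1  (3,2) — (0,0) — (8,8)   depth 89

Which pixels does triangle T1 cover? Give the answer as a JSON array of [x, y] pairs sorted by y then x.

T0:
  2·area = 12
  edge (0, 9)→(0, 6): d=(0,-3) top-left  bias=+0
  edge (0, 6)→(4, 4): d=(4,-2) top-left  bias=+0
  edge (4, 4)→(0, 9): d=(-4,5) right/bottom  bias=-1
    (1,2)@(3, 5): e=[9,2,1] → █
    (2,2)@(5, 5): e=[15,6,-9] → ·
    (0,3)@(1, 7): e=[3,6,3] → █
    (1,3)@(3, 7): e=[9,10,-7] → ·
    (0,4)@(1, 9): e=[3,14,-5] → ·
  covered (2 px):
    · · · ·
    · · · ·
    · █ · ·
    █ · · ·
    · · · ·
    · · · ·
T1:
  2·area = 8  (B↔C swapped to make it positive)
  edge (3, 2)→(8, 8): d=(5,6) right/bottom  bias=-1
  edge (8, 8)→(0, 0): d=(-8,-8) top-left  bias=+0
  edge (0, 0)→(3, 2): d=(3,2) right/bottom  bias=-1
    (0,0)@(1, 1): e=[7,0,1] → █  [on edge]
    (1,0)@(3, 1): e=[-5,16,-3] → ·
    (0,1)@(1, 3): e=[17,-16,7] → ·
    (1,1)@(3, 3): e=[5,0,3] → █  [on edge]
    (2,1)@(5, 3): e=[-7,16,-1] → ·
    (1,2)@(3, 5): e=[15,-16,9] → ·
    (2,2)@(5, 5): e=[3,0,5] → █  [on edge]
    (3,2)@(7, 5): e=[-9,16,1] → ·
    (2,3)@(5, 7): e=[13,-16,11] → ·
    (3,3)@(7, 7): e=[1,0,7] → █  [on edge]
    (3,4)@(7, 9): e=[11,-16,13] → ·
  covered (4 px):
    █ · · ·
    · █ · ·
    · · █ ·
    · · · █
    · · · ·
    · · · ·

Final: [[0,0],[1,1],[2,2],[3,3]]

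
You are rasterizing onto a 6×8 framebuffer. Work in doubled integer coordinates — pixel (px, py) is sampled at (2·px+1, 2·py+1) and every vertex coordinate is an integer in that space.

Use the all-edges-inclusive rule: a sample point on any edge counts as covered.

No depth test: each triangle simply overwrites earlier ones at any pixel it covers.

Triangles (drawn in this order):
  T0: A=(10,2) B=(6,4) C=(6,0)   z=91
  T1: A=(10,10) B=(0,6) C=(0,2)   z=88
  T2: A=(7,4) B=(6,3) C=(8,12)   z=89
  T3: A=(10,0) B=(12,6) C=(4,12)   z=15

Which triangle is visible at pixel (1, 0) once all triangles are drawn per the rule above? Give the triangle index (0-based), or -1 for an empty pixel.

T0:
  2·area = 16
  edge (10, 2)→(6, 4): d=(-4,2) inclusive
  edge (6, 4)→(6, 0): d=(0,-4) inclusive
  edge (6, 0)→(10, 2): d=(4,2) inclusive
    (3,0)@(7, 1): e=[10,4,2] → X
    (4,0)@(9, 1): e=[6,12,-2] → .
    (3,1)@(7, 3): e=[2,4,10] → X
    (4,1)@(9, 3): e=[-2,12,6] → .
    (3,2)@(7, 5): e=[-6,4,18] → .
  covered (2 px):
    . . . X . .
    . . . X . .
    . . . . . .
    . . . . . .
    . . . . . .
    . . . . . .
    . . . . . .
    . . . . . .
T1:
  2·area = 40
  edge (10, 10)→(0, 6): d=(-10,-4) inclusive
  edge (0, 6)→(0, 2): d=(0,-4) inclusive
  edge (0, 2)→(10, 10): d=(10,8) inclusive
    (0,1)@(1, 3): e=[34,4,2] → X
    (1,1)@(3, 3): e=[42,12,-14] → .
    (0,2)@(1, 5): e=[14,4,22] → X
    (1,2)@(3, 5): e=[22,12,6] → X
    (2,2)@(5, 5): e=[30,20,-10] → .
    (0,3)@(1, 7): e=[-6,4,42] → .
    (1,3)@(3, 7): e=[2,12,26] → X
    (2,3)@(5, 7): e=[10,20,10] → X
    (3,3)@(7, 7): e=[18,28,-6] → .
    (1,4)@(3, 9): e=[-18,12,46] → .
    (2,4)@(5, 9): e=[-10,20,30] → .
  covered (5 px):
    . . . . . .
    X . . . . .
    X X . . . .
    . X X . . .
    . . . . . .
    . . . . . .
    . . . . . .
    . . . . . .
T2:
  2·area = 7  (B↔C swapped to make it positive)
  edge (7, 4)→(8, 12): d=(1,8) inclusive
  edge (8, 12)→(6, 3): d=(-2,-9) inclusive
  edge (6, 3)→(7, 4): d=(1,1) inclusive
    (3,2)@(7, 5): e=[1,5,1] → X
    (4,2)@(9, 5): e=[-15,23,-1] → .
    (3,3)@(7, 7): e=[3,1,3] → X
    (4,3)@(9, 7): e=[-13,19,1] → .
    (3,4)@(7, 9): e=[5,-3,5] → .
  covered (2 px):
    . . . . . .
    . . . . . .
    . . . X . .
    . . . X . .
    . . . . . .
    . . . . . .
    . . . . . .
    . . . . . .
T3:
  2·area = 60
  edge (10, 0)→(12, 6): d=(2,6) inclusive
  edge (12, 6)→(4, 12): d=(-8,6) inclusive
  edge (4, 12)→(10, 0): d=(6,-12) inclusive
    (4,1)@(9, 3): e=[12,42,6] → X
    (5,1)@(11, 3): e=[0,30,30] → X  [on edge]
    (4,2)@(9, 5): e=[16,26,18] → X
    (3,3)@(7, 7): e=[32,22,6] → X
    (5,3)@(11, 7): e=[8,-2,54] → .
    (3,4)@(7, 9): e=[36,6,18] → X
    (4,4)@(9, 9): e=[24,-6,42] → .
    (2,5)@(5, 11): e=[52,2,6] → X
    (3,5)@(7, 11): e=[40,-10,30] → .
    (2,6)@(5, 13): e=[56,-14,18] → .
  covered (8 px):
    . . . . . .
    . . . . X X
    . . . . X X
    . . . X X .
    . . . X . .
    . . X . . .
    . . . . . .
    . . . . . .

Z-buffer (winner per pixel, '.' = empty):
  . . . 0 . .
  1 . . 0 3 3
  1 1 . 2 3 3
  . 1 1 3 3 .
  . . . 3 . .
  . . 3 . . .
  . . . . . .
  . . . . . .

Result: -1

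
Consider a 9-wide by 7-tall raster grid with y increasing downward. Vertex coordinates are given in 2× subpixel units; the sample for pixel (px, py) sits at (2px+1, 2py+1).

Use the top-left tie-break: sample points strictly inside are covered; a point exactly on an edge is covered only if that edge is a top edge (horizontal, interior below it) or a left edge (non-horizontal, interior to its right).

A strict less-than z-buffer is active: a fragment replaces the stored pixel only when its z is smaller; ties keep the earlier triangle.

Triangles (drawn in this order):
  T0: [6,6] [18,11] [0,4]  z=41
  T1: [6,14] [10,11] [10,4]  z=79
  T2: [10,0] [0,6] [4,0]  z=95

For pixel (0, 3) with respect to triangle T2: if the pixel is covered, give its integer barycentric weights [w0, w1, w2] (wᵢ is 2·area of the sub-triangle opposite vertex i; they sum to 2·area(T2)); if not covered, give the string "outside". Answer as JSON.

T0:
  2·area = 6
  edge (6, 6)→(18, 11): d=(12,5) right/bottom  bias=-1
  edge (18, 11)→(0, 4): d=(-18,-7) top-left  bias=+0
  edge (0, 4)→(6, 6): d=(6,2) right/bottom  bias=-1
    (1,2)@(3, 5): e=[3,3,0] → ·  [on edge]
    (4,3)@(9, 7): e=[-3,9,0] → ·  [on edge]
    (6,4)@(13, 9): e=[1,1,4] → #
    (7,4)@(15, 9): e=[-9,15,0] → ·  [on edge]
    (6,5)@(13, 11): e=[25,-35,16] → ·
  covered (1 px):
    · · · · · · · · ·
    · · · · · · · · ·
    · · · · · · · · ·
    · · · · · · · · ·
    · · · · · · # · ·
    · · · · · · · · ·
    · · · · · · · · ·
T1:
  2·area = 28  (B↔C swapped to make it positive)
  edge (6, 14)→(10, 4): d=(4,-10) top-left  bias=+0
  edge (10, 4)→(10, 11): d=(0,7) right/bottom  bias=-1
  edge (10, 11)→(6, 14): d=(-4,3) right/bottom  bias=-1
    (4,3)@(9, 7): e=[2,7,19] → #
    (5,3)@(11, 7): e=[22,-7,13] → ·
    (4,4)@(9, 9): e=[10,7,11] → #
    (5,4)@(11, 9): e=[30,-7,5] → ·
    (4,5)@(9, 11): e=[18,7,3] → #
    (5,5)@(11, 11): e=[38,-7,-3] → ·
    (3,6)@(7, 13): e=[6,21,1] → #
    (4,6)@(9, 13): e=[26,7,-5] → ·
  covered (4 px):
    · · · · · · · · ·
    · · · · · · · · ·
    · · · · · · · · ·
    · · · · # · · · ·
    · · · · # · · · ·
    · · · · # · · · ·
    · · · # · · · · ·
T2:
  2·area = 36
  edge (10, 0)→(0, 6): d=(-10,6) right/bottom  bias=-1
  edge (0, 6)→(4, 0): d=(4,-6) top-left  bias=+0
  edge (4, 0)→(10, 0): d=(6,0) top-left  bias=+0
    (2,0)@(5, 1): e=[20,10,6] → #
    (3,0)@(7, 1): e=[8,22,6] → #
    (4,0)@(9, 1): e=[-4,34,6] → ·
    (1,1)@(3, 3): e=[12,6,18] → #
    (2,1)@(5, 3): e=[0,18,18] → ·  [on edge]
    (3,1)@(7, 3): e=[-12,30,18] → ·
    (0,2)@(1, 5): e=[4,2,30] → #
    (1,2)@(3, 5): e=[-8,14,30] → ·
    (0,3)@(1, 7): e=[-16,10,42] → ·
  covered (4 px):
    · · # # · · · · ·
    · # · · · · · · ·
    # · · · · · · · ·
    · · · · · · · · ·
    · · · · · · · · ·
    · · · · · · · · ·
    · · · · · · · · ·

Answer: "outside"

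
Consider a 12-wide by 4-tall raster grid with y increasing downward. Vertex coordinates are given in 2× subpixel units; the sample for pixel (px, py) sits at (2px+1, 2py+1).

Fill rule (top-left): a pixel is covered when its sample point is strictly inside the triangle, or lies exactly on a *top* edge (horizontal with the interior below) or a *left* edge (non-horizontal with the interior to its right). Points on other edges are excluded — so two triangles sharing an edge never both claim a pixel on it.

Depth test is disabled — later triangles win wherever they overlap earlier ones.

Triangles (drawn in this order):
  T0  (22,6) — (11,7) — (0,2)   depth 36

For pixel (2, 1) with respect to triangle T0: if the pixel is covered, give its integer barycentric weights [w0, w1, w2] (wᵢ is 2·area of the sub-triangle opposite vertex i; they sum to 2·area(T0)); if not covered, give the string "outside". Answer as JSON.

T0:
  2·area = 66
  edge (22, 6)→(11, 7): d=(-11,1) right/bottom  bias=-1
  edge (11, 7)→(0, 2): d=(-11,-5) top-left  bias=+0
  edge (0, 2)→(22, 6): d=(22,4) right/bottom  bias=-1
    (1,1)@(3, 3): e=[52,4,10] → X
    (2,1)@(5, 3): e=[50,14,2] → X
    (3,1)@(7, 3): e=[48,24,-6] → .
    (1,2)@(3, 5): e=[30,-18,54] → .
    (2,2)@(5, 5): e=[28,-8,46] → .
    (3,2)@(7, 5): e=[26,2,38] → X
    (4,2)@(9, 5): e=[24,12,30] → X
    (5,2)@(11, 5): e=[22,22,22] → X
    (6,2)@(13, 5): e=[20,32,14] → X
    (7,2)@(15, 5): e=[18,42,6] → X
    (8,2)@(17, 5): e=[16,52,-2] → .
    (3,3)@(7, 7): e=[4,-20,82] → .
    (5,3)@(11, 7): e=[0,0,66] → .  [on edge]
  covered (7 px):
    . . . . . . . . . . . .
    . X X . . . . . . . . .
    . . . X X X X X . . . .
    . . . . . . . . . . . .

Final: [14,2,50]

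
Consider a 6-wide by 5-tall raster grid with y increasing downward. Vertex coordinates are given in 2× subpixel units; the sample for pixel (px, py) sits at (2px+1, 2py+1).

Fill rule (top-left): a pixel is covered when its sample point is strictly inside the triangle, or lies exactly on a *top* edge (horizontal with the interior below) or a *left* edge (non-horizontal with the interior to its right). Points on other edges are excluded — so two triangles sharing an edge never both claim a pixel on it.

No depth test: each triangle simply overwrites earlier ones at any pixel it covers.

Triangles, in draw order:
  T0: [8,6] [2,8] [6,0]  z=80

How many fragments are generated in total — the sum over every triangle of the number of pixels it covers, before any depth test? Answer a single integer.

T0:
  2·area = 40
  edge (8, 6)→(2, 8): d=(-6,2) right/bottom  bias=-1
  edge (2, 8)→(6, 0): d=(4,-8) top-left  bias=+0
  edge (6, 0)→(8, 6): d=(2,6) right/bottom  bias=-1
    (2,1)@(5, 3): e=[24,4,12] → █
    (3,1)@(7, 3): e=[20,20,0] → ·  [on edge]
    (2,2)@(5, 5): e=[12,12,16] → █
    (3,2)@(7, 5): e=[8,28,4] → █
    (4,2)@(9, 5): e=[4,44,-8] → ·
    (5,2)@(11, 5): e=[0,60,-20] → ·  [on edge]
    (1,3)@(3, 7): e=[4,4,32] → █
    (2,3)@(5, 7): e=[0,20,20] → ·  [on edge]
    (3,3)@(7, 7): e=[-4,36,8] → ·
    (1,4)@(3, 9): e=[-8,12,36] → ·
    (4,4)@(9, 9): e=[-20,60,0] → ·  [on edge]
  covered (4 px):
    · · · · · ·
    · · █ · · ·
    · · █ █ · ·
    · █ · · · ·
    · · · · · ·

Final: 4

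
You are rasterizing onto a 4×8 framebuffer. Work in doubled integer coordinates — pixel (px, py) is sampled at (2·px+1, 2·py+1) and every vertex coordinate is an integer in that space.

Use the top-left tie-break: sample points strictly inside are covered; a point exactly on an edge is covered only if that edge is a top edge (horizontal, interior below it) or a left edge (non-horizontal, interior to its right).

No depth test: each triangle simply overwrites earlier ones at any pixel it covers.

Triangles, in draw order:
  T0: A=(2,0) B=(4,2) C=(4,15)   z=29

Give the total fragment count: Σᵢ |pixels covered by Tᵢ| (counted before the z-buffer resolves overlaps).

T0:
  2·area = 26
  edge (2, 0)→(4, 2): d=(2,2) right/bottom  bias=-1
  edge (4, 2)→(4, 15): d=(0,13) right/bottom  bias=-1
  edge (4, 15)→(2, 0): d=(-2,-15) top-left  bias=+0
    (1,0)@(3, 1): e=[0,13,13] → ·  [on edge]
    (1,1)@(3, 3): e=[4,13,9] → █
    (2,1)@(5, 3): e=[0,-13,39] → ·  [on edge]
    (1,2)@(3, 5): e=[8,13,5] → █
    (2,2)@(5, 5): e=[4,-13,35] → ·
    (3,2)@(7, 5): e=[0,-39,65] → ·  [on edge]
    (1,3)@(3, 7): e=[12,13,1] → █
    (2,3)@(5, 7): e=[8,-13,31] → ·
    (1,4)@(3, 9): e=[16,13,-3] → ·
  covered (3 px):
    · · · ·
    · █ · ·
    · █ · ·
    · █ · ·
    · · · ·
    · · · ·
    · · · ·
    · · · ·

Answer: 3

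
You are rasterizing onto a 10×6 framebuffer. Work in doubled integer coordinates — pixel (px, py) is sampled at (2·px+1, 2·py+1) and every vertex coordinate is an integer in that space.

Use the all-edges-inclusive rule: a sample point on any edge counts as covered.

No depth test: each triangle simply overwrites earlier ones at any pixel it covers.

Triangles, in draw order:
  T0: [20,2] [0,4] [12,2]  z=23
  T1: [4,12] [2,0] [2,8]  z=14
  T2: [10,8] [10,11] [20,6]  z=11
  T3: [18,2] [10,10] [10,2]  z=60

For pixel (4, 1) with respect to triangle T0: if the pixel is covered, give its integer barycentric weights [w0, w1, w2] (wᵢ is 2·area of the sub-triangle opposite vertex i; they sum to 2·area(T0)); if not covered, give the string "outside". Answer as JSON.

T0:
  2·area = 16
  edge (20, 2)→(0, 4): d=(-20,2) inclusive
  edge (0, 4)→(12, 2): d=(12,-2) inclusive
  edge (12, 2)→(20, 2): d=(8,0) inclusive
    (3,1)@(7, 3): e=[6,2,8] → #
    (4,1)@(9, 3): e=[2,6,8] → #
    (5,1)@(11, 3): e=[-2,10,8] → ·
    (3,2)@(7, 5): e=[-34,26,24] → ·
    (4,2)@(9, 5): e=[-38,30,24] → ·
  covered (2 px):
    · · · · · · · · · ·
    · · · # # · · · · ·
    · · · · · · · · · ·
    · · · · · · · · · ·
    · · · · · · · · · ·
    · · · · · · · · · ·
T1:
  2·area = 16  (B↔C swapped to make it positive)
  edge (4, 12)→(2, 8): d=(-2,-4) inclusive
  edge (2, 8)→(2, 0): d=(0,-8) inclusive
  edge (2, 0)→(4, 12): d=(2,12) inclusive
    (1,3)@(3, 7): e=[6,8,2] → #
    (2,3)@(5, 7): e=[14,24,-22] → ·
    (1,4)@(3, 9): e=[2,8,6] → #
    (2,4)@(5, 9): e=[10,24,-18] → ·
    (1,5)@(3, 11): e=[-2,8,10] → ·
  covered (2 px):
    · · · · · · · · · ·
    · · · · · · · · · ·
    · · · · · · · · · ·
    · # · · · · · · · ·
    · # · · · · · · · ·
    · · · · · · · · · ·
T2:
  2·area = 30  (B↔C swapped to make it positive)
  edge (10, 8)→(20, 6): d=(10,-2) inclusive
  edge (20, 6)→(10, 11): d=(-10,5) inclusive
  edge (10, 11)→(10, 8): d=(0,-3) inclusive
    (7,3)@(15, 7): e=[0,15,15] → #  [on edge]
    (8,3)@(17, 7): e=[4,5,21] → #
    (9,3)@(19, 7): e=[8,-5,27] → ·
    (2,4)@(5, 9): e=[0,45,-15] → ·  [on edge]
    (5,4)@(11, 9): e=[12,15,3] → #
    (6,4)@(13, 9): e=[16,5,9] → #
    (7,4)@(15, 9): e=[20,-5,15] → ·
    (8,4)@(17, 9): e=[24,-15,21] → ·
    (5,5)@(11, 11): e=[32,-5,3] → ·
    (6,5)@(13, 11): e=[36,-15,9] → ·
  covered (4 px):
    · · · · · · · · · ·
    · · · · · · · · · ·
    · · · · · · · · · ·
    · · · · · · · # # ·
    · · · · · # # · · ·
    · · · · · · · · · ·
T3:
  2·area = 64
  edge (18, 2)→(10, 10): d=(-8,8) inclusive
  edge (10, 10)→(10, 2): d=(0,-8) inclusive
  edge (10, 2)→(18, 2): d=(8,0) inclusive
    (9,0)@(19, 1): e=[0,72,-8] → ·  [on edge]
    (5,1)@(11, 3): e=[48,8,8] → #
    (6,1)@(13, 3): e=[32,24,8] → #
    (7,1)@(15, 3): e=[16,40,8] → #
    (8,1)@(17, 3): e=[0,56,8] → #  [on edge]
    (9,1)@(19, 3): e=[-16,72,8] → ·
    (5,2)@(11, 5): e=[32,8,24] → #
    (7,2)@(15, 5): e=[0,40,24] → #  [on edge]
    (8,2)@(17, 5): e=[-16,56,24] → ·
    (5,3)@(11, 7): e=[16,8,40] → #
    (6,3)@(13, 7): e=[0,24,40] → #  [on edge]
    (7,3)@(15, 7): e=[-16,40,40] → ·
    (5,4)@(11, 9): e=[0,8,56] → #  [on edge]
    (4,5)@(9, 11): e=[0,-8,72] → ·  [on edge]
  covered (10 px):
    · · · · · · · · · ·
    · · · · · # # # # ·
    · · · · · # # # · ·
    · · · · · # # · · ·
    · · · · · # · · · ·
    · · · · · · · · · ·

Answer: [6,8,2]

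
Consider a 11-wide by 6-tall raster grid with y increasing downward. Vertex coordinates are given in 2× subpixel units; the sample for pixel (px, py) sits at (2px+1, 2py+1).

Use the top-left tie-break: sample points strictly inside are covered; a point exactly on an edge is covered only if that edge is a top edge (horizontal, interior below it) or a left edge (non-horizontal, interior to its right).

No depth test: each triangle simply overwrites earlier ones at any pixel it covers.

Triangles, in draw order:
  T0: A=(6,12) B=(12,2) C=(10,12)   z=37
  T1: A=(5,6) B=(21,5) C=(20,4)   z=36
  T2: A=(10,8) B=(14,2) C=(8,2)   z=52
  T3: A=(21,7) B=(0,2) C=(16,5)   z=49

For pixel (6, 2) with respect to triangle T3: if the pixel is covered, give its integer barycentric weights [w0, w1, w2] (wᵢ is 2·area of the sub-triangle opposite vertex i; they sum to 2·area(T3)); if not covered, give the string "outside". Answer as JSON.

T0:
  2·area = 40
  edge (6, 12)→(12, 2): d=(6,-10) top-left  bias=+0
  edge (12, 2)→(10, 12): d=(-2,10) right/bottom  bias=-1
  edge (10, 12)→(6, 12): d=(-4,0) right/bottom  bias=-1
    (5,2)@(11, 5): e=[8,4,28] → █
    (6,2)@(13, 5): e=[28,-16,28] → ·
    (4,3)@(9, 7): e=[0,20,20] → █  [on edge]
    (5,3)@(11, 7): e=[20,0,20] → ·  [on edge]
    (4,4)@(9, 9): e=[12,16,12] → █
    (5,4)@(11, 9): e=[32,-4,12] → ·
    (3,5)@(7, 11): e=[4,32,4] → █
    (5,5)@(11, 11): e=[44,-8,4] → ·
  covered (5 px):
    · · · · · · · · · · ·
    · · · · · · · · · · ·
    · · · · · █ · · · · ·
    · · · · █ · · · · · ·
    · · · · █ · · · · · ·
    · · · █ █ · · · · · ·
T1:
  2·area = 17  (B↔C swapped to make it positive)
  edge (5, 6)→(20, 4): d=(15,-2) top-left  bias=+0
  edge (20, 4)→(21, 5): d=(1,1) right/bottom  bias=-1
  edge (21, 5)→(5, 6): d=(-16,1) right/bottom  bias=-1
    (8,0)@(17, 1): e=[-51,0,68] → ·  [on edge]
    (9,1)@(19, 3): e=[-17,0,34] → ·  [on edge]
    (6,2)@(13, 5): e=[1,8,8] → █
    (7,2)@(15, 5): e=[5,6,6] → █
    (8,2)@(17, 5): e=[9,4,4] → █
    (9,2)@(19, 5): e=[13,2,2] → █
    (10,2)@(21, 5): e=[17,0,0] → ·  [on edge]
    (6,3)@(13, 7): e=[31,10,-24] → ·
    (7,3)@(15, 7): e=[35,8,-26] → ·
    (8,3)@(17, 7): e=[39,6,-28] → ·
    (9,3)@(19, 7): e=[43,4,-30] → ·
  covered (4 px):
    · · · · · · · · · · ·
    · · · · · · · · · · ·
    · · · · · · █ █ █ █ ·
    · · · · · · · · · · ·
    · · · · · · · · · · ·
    · · · · · · · · · · ·
T2:
  2·area = 36  (B↔C swapped to make it positive)
  edge (10, 8)→(8, 2): d=(-2,-6) top-left  bias=+0
  edge (8, 2)→(14, 2): d=(6,0) top-left  bias=+0
  edge (14, 2)→(10, 8): d=(-4,6) right/bottom  bias=-1
    (4,1)@(9, 3): e=[4,6,26] → █
    (5,1)@(11, 3): e=[16,6,14] → █
    (6,1)@(13, 3): e=[28,6,2] → █
    (7,1)@(15, 3): e=[40,6,-10] → ·
    (4,2)@(9, 5): e=[0,18,18] → █  [on edge]
    (6,2)@(13, 5): e=[24,18,-6] → ·
    (4,3)@(9, 7): e=[-4,30,10] → ·
    (5,3)@(11, 7): e=[8,30,-2] → ·
    (5,5)@(11, 11): e=[0,54,-18] → ·  [on edge]
  covered (5 px):
    · · · · · · · · · · ·
    · · · · █ █ █ · · · ·
    · · · · █ █ · · · · ·
    · · · · · · · · · · ·
    · · · · · · · · · · ·
    · · · · · · · · · · ·
T3:
  2·area = 17
  edge (21, 7)→(0, 2): d=(-21,-5) top-left  bias=+0
  edge (0, 2)→(16, 5): d=(16,3) right/bottom  bias=-1
  edge (16, 5)→(21, 7): d=(5,2) right/bottom  bias=-1
    (2,1)@(5, 3): e=[4,1,12] → █
    (3,1)@(7, 3): e=[14,-5,8] → ·
    (5,1)@(11, 3): e=[34,-17,0] → ·  [on edge]
    (2,2)@(5, 5): e=[-38,33,22] → ·
    (6,2)@(13, 5): e=[2,9,6] → █
    (7,2)@(15, 5): e=[12,3,2] → █
    (8,2)@(17, 5): e=[22,-3,-2] → ·
    (6,3)@(13, 7): e=[-40,41,16] → ·
    (7,3)@(15, 7): e=[-30,35,12] → ·
    (10,3)@(21, 7): e=[0,17,0] → ·  [on edge]
  covered (3 px):
    · · · · · · · · · · ·
    · · █ · · · · · · · ·
    · · · · · · █ █ · · ·
    · · · · · · · · · · ·
    · · · · · · · · · · ·
    · · · · · · · · · · ·

Answer: [9,6,2]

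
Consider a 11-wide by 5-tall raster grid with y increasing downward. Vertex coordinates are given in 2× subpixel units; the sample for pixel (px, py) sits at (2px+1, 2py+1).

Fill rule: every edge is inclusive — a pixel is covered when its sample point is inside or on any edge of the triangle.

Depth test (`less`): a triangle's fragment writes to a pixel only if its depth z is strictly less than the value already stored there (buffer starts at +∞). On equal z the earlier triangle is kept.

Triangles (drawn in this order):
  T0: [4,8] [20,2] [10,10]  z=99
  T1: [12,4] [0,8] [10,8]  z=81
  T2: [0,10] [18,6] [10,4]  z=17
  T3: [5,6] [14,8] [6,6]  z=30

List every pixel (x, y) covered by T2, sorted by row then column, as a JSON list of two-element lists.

T0:
  2·area = 68
  edge (4, 8)→(20, 2): d=(16,-6) inclusive
  edge (20, 2)→(10, 10): d=(-10,8) inclusive
  edge (10, 10)→(4, 8): d=(-6,-2) inclusive
    (6,2)@(13, 5): e=[6,26,36] → #
    (7,2)@(15, 5): e=[18,10,40] → #
    (8,2)@(17, 5): e=[30,-6,44] → ·
    (0,3)@(1, 7): e=[-34,102,0] → ·  [on edge]
    (3,3)@(7, 7): e=[2,54,12] → #
    (4,3)@(9, 7): e=[14,38,16] → #
    (5,3)@(11, 7): e=[26,22,20] → #
    (7,3)@(15, 7): e=[50,-10,28] → ·
    (3,4)@(7, 9): e=[34,34,0] → #  [on edge]
    (6,4)@(13, 9): e=[70,-14,12] → ·
  covered (9 px):
    · · · · · · · · · · ·
    · · · · · · · · · · ·
    · · · · · · # # · · ·
    · · · # # # # · · · ·
    · · · # # # · · · · ·
T1:
  2·area = 40  (B↔C swapped to make it positive)
  edge (12, 4)→(10, 8): d=(-2,4) inclusive
  edge (10, 8)→(0, 8): d=(-10,0) inclusive
  edge (0, 8)→(12, 4): d=(12,-4) inclusive
    (10,0)@(21, 1): e=[-30,70,0] → ·  [on edge]
    (7,1)@(15, 3): e=[-10,50,0] → ·  [on edge]
    (4,2)@(9, 5): e=[10,30,0] → #  [on edge]
    (5,2)@(11, 5): e=[2,30,8] → #
    (6,2)@(13, 5): e=[-6,30,16] → ·
    (1,3)@(3, 7): e=[30,10,0] → #  [on edge]
    (2,3)@(5, 7): e=[22,10,8] → #
    (3,3)@(7, 7): e=[14,10,16] → #
    (5,3)@(11, 7): e=[-2,10,32] → ·
    (1,4)@(3, 9): e=[26,-10,24] → ·
    (2,4)@(5, 9): e=[18,-10,32] → ·
    (3,4)@(7, 9): e=[10,-10,40] → ·
  covered (6 px):
    · · · · · · · · · · ·
    · · · · · · · · · · ·
    · · · · # # · · · · ·
    · # # # # · · · · · ·
    · · · · · · · · · · ·
T2:
  2·area = 68  (B↔C swapped to make it positive)
  edge (0, 10)→(10, 4): d=(10,-6) inclusive
  edge (10, 4)→(18, 6): d=(8,2) inclusive
  edge (18, 6)→(0, 10): d=(-18,4) inclusive
    (7,0)@(15, 1): e=[0,-34,102] → ·  [on edge]
    (4,2)@(9, 5): e=[4,10,54] → #
    (5,2)@(11, 5): e=[16,6,46] → #
    (6,2)@(13, 5): e=[28,2,38] → #
    (7,2)@(15, 5): e=[40,-2,30] → ·
    (2,3)@(5, 7): e=[0,34,34] → #  [on edge]
    (3,3)@(7, 7): e=[12,30,26] → #
    (7,3)@(15, 7): e=[60,14,-6] → ·
    (1,4)@(3, 9): e=[8,54,6] → #
    (2,4)@(5, 9): e=[20,50,-2] → ·
    (3,4)@(7, 9): e=[32,46,-10] → ·
    (4,4)@(9, 9): e=[44,42,-18] → ·
  covered (9 px):
    · · · · · · · · · · ·
    · · · · · · · · · · ·
    · · · · # # # · · · ·
    · · # # # # # · · · ·
    · # · · · · · · · · ·
T3:
  2·area = 2  (B↔C swapped to make it positive)
  edge (5, 6)→(6, 6): d=(1,0) inclusive
  edge (6, 6)→(14, 8): d=(8,2) inclusive
  edge (14, 8)→(5, 6): d=(-9,-2) inclusive
  covered (0 px):
    · · · · · · · · · · ·
    · · · · · · · · · · ·
    · · · · · · · · · · ·
    · · · · · · · · · · ·
    · · · · · · · · · · ·

Final: [[4,2],[5,2],[6,2],[2,3],[3,3],[4,3],[5,3],[6,3],[1,4]]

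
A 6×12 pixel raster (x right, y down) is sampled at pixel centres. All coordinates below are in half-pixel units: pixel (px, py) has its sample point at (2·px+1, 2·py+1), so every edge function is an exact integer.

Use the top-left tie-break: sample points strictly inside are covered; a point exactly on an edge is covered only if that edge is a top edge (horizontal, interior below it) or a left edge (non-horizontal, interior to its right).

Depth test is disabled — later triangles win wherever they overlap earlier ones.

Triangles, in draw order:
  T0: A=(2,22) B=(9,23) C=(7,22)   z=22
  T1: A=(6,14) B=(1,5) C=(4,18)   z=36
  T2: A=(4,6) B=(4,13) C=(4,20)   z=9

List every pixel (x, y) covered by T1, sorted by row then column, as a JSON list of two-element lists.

T0:
  2·area = 5  (B↔C swapped to make it positive)
  edge (2, 22)→(7, 22): d=(5,0) top-left  bias=+0
  edge (7, 22)→(9, 23): d=(2,1) right/bottom  bias=-1
  edge (9, 23)→(2, 22): d=(-7,-1) top-left  bias=+0
    (0,9)@(1, 19): e=[-15,0,20] → ·  [on edge]
    (2,10)@(5, 21): e=[-5,0,10] → ·  [on edge]
    (4,11)@(9, 23): e=[5,0,0] → ·  [on edge]
  covered (0 px):
    · · · · · ·
    · · · · · ·
    · · · · · ·
    · · · · · ·
    · · · · · ·
    · · · · · ·
    · · · · · ·
    · · · · · ·
    · · · · · ·
    · · · · · ·
    · · · · · ·
    · · · · · ·
T1:
  2·area = 38  (B↔C swapped to make it positive)
  edge (6, 14)→(4, 18): d=(-2,4) right/bottom  bias=-1
  edge (4, 18)→(1, 5): d=(-3,-13) top-left  bias=+0
  edge (1, 5)→(6, 14): d=(5,9) right/bottom  bias=-1
    (0,2)@(1, 5): e=[38,0,0] → ·  [on edge]
    (1,4)@(3, 9): e=[22,14,2] → #
    (2,4)@(5, 9): e=[14,40,-16] → ·
    (1,5)@(3, 11): e=[18,8,12] → #
    (2,5)@(5, 11): e=[10,34,-6] → ·
    (1,6)@(3, 13): e=[14,2,22] → #
    (2,6)@(5, 13): e=[6,28,4] → #
    (3,6)@(7, 13): e=[-2,54,-14] → ·
    (1,7)@(3, 15): e=[10,-4,32] → ·
    (2,7)@(5, 15): e=[2,22,14] → #
    (3,7)@(7, 15): e=[-6,48,-4] → ·
    (2,8)@(5, 17): e=[-2,16,24] → ·
    (5,11)@(11, 23): e=[-38,76,0] → ·  [on edge]
  covered (5 px):
    · · · · · ·
    · · · · · ·
    · · · · · ·
    · · · · · ·
    · # · · · ·
    · # · · · ·
    · # # · · ·
    · · # · · ·
    · · · · · ·
    · · · · · ·
    · · · · · ·
    · · · · · ·
T2:
  degenerate (2·area = 0) — covers nothing

Answer: [[1,4],[1,5],[1,6],[2,6],[2,7]]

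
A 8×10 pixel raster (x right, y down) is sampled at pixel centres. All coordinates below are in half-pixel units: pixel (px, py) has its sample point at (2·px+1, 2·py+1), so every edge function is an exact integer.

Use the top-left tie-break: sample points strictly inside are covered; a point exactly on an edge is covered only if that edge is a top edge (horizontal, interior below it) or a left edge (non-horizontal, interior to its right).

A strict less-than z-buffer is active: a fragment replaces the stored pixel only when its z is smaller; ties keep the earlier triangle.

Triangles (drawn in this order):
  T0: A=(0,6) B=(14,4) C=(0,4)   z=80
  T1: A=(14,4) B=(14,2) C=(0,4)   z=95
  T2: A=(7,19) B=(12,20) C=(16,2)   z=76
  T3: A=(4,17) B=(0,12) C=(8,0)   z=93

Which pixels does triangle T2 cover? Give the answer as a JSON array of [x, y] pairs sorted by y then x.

T0:
  2·area = 28  (B↔C swapped to make it positive)
  edge (0, 6)→(0, 4): d=(0,-2) top-left  bias=+0
  edge (0, 4)→(14, 4): d=(14,0) top-left  bias=+0
  edge (14, 4)→(0, 6): d=(-14,2) right/bottom  bias=-1
    (0,2)@(1, 5): e=[2,14,12] → X
    (1,2)@(3, 5): e=[6,14,8] → X
    (2,2)@(5, 5): e=[10,14,4] → X
    (3,2)@(7, 5): e=[14,14,0] → .  [on edge]
    (0,3)@(1, 7): e=[2,42,-16] → .
    (1,3)@(3, 7): e=[6,42,-20] → .
    (2,3)@(5, 7): e=[10,42,-24] → .
  covered (3 px):
    . . . . . . . .
    . . . . . . . .
    X X X . . . . .
    . . . . . . . .
    . . . . . . . .
    . . . . . . . .
    . . . . . . . .
    . . . . . . . .
    . . . . . . . .
    . . . . . . . .
T1:
  2·area = 28  (B↔C swapped to make it positive)
  edge (14, 4)→(0, 4): d=(-14,0) right/bottom  bias=-1
  edge (0, 4)→(14, 2): d=(14,-2) top-left  bias=+0
  edge (14, 2)→(14, 4): d=(0,2) right/bottom  bias=-1
    (3,1)@(7, 3): e=[14,0,14] → X  [on edge]
    (4,1)@(9, 3): e=[14,4,10] → X
    (5,1)@(11, 3): e=[14,8,6] → X
    (6,1)@(13, 3): e=[14,12,2] → X
    (7,1)@(15, 3): e=[14,16,-2] → .
    (3,2)@(7, 5): e=[-14,28,14] → .
    (4,2)@(9, 5): e=[-14,32,10] → .
    (5,2)@(11, 5): e=[-14,36,6] → .
    (6,2)@(13, 5): e=[-14,40,2] → .
  covered (4 px):
    . . . . . . . .
    . . . X X X X .
    . . . . . . . .
    . . . . . . . .
    . . . . . . . .
    . . . . . . . .
    . . . . . . . .
    . . . . . . . .
    . . . . . . . .
    . . . . . . . .
T2:
  2·area = 94  (B↔C swapped to make it positive)
  edge (7, 19)→(16, 2): d=(9,-17) top-left  bias=+0
  edge (16, 2)→(12, 20): d=(-4,18) right/bottom  bias=-1
  edge (12, 20)→(7, 19): d=(-5,-1) top-left  bias=+0
    (7,2)@(15, 5): e=[10,6,78] → X
    (7,3)@(15, 7): e=[28,-2,68] → .
    (6,4)@(13, 9): e=[12,26,56] → X
    (7,4)@(15, 9): e=[46,-10,58] → .
    (6,5)@(13, 11): e=[30,18,46] → X
    (7,5)@(15, 11): e=[64,-18,48] → .
    (5,6)@(11, 13): e=[14,46,34] → X
    (7,6)@(15, 13): e=[82,-26,38] → .
    (5,7)@(11, 15): e=[32,38,24] → X
    (7,7)@(15, 15): e=[100,-34,28] → .
    (4,8)@(9, 17): e=[16,66,12] → X
    (6,8)@(13, 17): e=[84,-6,16] → .
    (3,9)@(7, 19): e=[0,94,0] → X  [on edge]
  covered (12 px):
    . . . . . . . .
    . . . . . . . .
    . . . . . . . X
    . . . . . . . .
    . . . . . . X .
    . . . . . . X .
    . . . . . X X .
    . . . . . X X .
    . . . . X X . .
    . . . X X X . .
T3:
  2·area = 88
  edge (4, 17)→(0, 12): d=(-4,-5) top-left  bias=+0
  edge (0, 12)→(8, 0): d=(8,-12) top-left  bias=+0
  edge (8, 0)→(4, 17): d=(-4,17) right/bottom  bias=-1
    (3,1)@(7, 3): e=[71,12,5] → X
    (4,1)@(9, 3): e=[81,36,-29] → .
    (2,2)@(5, 5): e=[53,4,31] → X
    (3,2)@(7, 5): e=[63,28,-3] → .
    (2,3)@(5, 7): e=[45,20,23] → X
    (3,3)@(7, 7): e=[55,44,-11] → .
    (1,4)@(3, 9): e=[27,12,49] → X
    (3,4)@(7, 9): e=[47,60,-19] → .
    (0,5)@(1, 11): e=[9,4,75] → X
    (3,5)@(7, 11): e=[39,76,-27] → .
    (0,6)@(1, 13): e=[1,20,67] → X
    (2,6)@(5, 13): e=[21,68,-1] → .
  covered (11 px):
    . . . . . . . .
    . . . X . . . .
    . . X . . . . .
    . . X . . . . .
    . X X . . . . .
    X X X . . . . .
    X X . . . . . .
    . X . . . . . .
    . . . . . . . .
    . . . . . . . .

Final: [[7,2],[6,4],[6,5],[5,6],[6,6],[5,7],[6,7],[4,8],[5,8],[3,9],[4,9],[5,9]]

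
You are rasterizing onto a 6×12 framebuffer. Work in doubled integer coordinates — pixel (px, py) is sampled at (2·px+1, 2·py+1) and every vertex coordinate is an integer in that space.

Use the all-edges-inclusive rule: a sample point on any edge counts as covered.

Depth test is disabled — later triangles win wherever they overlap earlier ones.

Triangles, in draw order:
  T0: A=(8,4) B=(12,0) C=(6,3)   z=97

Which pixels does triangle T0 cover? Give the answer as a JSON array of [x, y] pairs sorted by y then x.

T0:
  2·area = 12  (B↔C swapped to make it positive)
  edge (8, 4)→(6, 3): d=(-2,-1) inclusive
  edge (6, 3)→(12, 0): d=(6,-3) inclusive
  edge (12, 0)→(8, 4): d=(-4,4) inclusive
    (5,0)@(11, 1): e=[9,3,0] → █  [on edge]
    (3,1)@(7, 3): e=[1,3,8] → █
    (4,1)@(9, 3): e=[3,9,0] → █  [on edge]
    (5,1)@(11, 3): e=[5,15,-8] → ·
    (3,2)@(7, 5): e=[-3,15,0] → ·  [on edge]
    (4,2)@(9, 5): e=[-1,21,-8] → ·
    (2,3)@(5, 7): e=[-9,21,0] → ·  [on edge]
    (1,4)@(3, 9): e=[-15,27,0] → ·  [on edge]
    (0,5)@(1, 11): e=[-21,33,0] → ·  [on edge]
  covered (3 px):
    · · · · · █
    · · · █ █ ·
    · · · · · ·
    · · · · · ·
    · · · · · ·
    · · · · · ·
    · · · · · ·
    · · · · · ·
    · · · · · ·
    · · · · · ·
    · · · · · ·
    · · · · · ·

Final: [[5,0],[3,1],[4,1]]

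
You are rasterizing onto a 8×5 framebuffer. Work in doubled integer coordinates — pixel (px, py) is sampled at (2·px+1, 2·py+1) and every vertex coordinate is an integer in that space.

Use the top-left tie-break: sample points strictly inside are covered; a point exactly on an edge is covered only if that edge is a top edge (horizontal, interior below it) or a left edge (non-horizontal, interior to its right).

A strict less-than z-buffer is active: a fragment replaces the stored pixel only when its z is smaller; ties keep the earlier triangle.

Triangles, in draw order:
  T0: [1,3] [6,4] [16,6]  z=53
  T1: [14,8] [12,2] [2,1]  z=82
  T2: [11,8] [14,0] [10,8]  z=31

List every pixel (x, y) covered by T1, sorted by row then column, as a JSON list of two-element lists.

T0:
  degenerate (2·area = 0) — covers nothing
T1:
  2·area = 58  (B↔C swapped to make it positive)
  edge (14, 8)→(2, 1): d=(-12,-7) top-left  bias=+0
  edge (2, 1)→(12, 2): d=(10,1) right/bottom  bias=-1
  edge (12, 2)→(14, 8): d=(2,6) right/bottom  bias=-1
    (3,1)@(7, 3): e=[11,15,32] → █
    (4,1)@(9, 3): e=[25,13,20] → █
    (5,1)@(11, 3): e=[39,11,8] → █
    (6,1)@(13, 3): e=[53,9,-4] → ·
    (3,2)@(7, 5): e=[-13,35,36] → ·
    (4,2)@(9, 5): e=[1,33,24] → █
    (6,2)@(13, 5): e=[29,29,0] → ·  [on edge]
    (4,3)@(9, 7): e=[-23,53,28] → ·
    (5,3)@(11, 7): e=[-9,51,16] → ·
    (6,3)@(13, 7): e=[5,49,4] → █
    (7,3)@(15, 7): e=[19,47,-8] → ·
    (6,4)@(13, 9): e=[-19,69,8] → ·
  covered (6 px):
    · · · · · · · ·
    · · · █ █ █ · ·
    · · · · █ █ · ·
    · · · · · · █ ·
    · · · · · · · ·
T2:
  2·area = 8  (B↔C swapped to make it positive)
  edge (11, 8)→(10, 8): d=(-1,0) right/bottom  bias=-1
  edge (10, 8)→(14, 0): d=(4,-8) top-left  bias=+0
  edge (14, 0)→(11, 8): d=(-3,8) right/bottom  bias=-1
    (5,3)@(11, 7): e=[1,4,3] → █
    (6,3)@(13, 7): e=[1,20,-13] → ·
    (5,4)@(11, 9): e=[-1,12,-3] → ·
  covered (1 px):
    · · · · · · · ·
    · · · · · · · ·
    · · · · · · · ·
    · · · · · █ · ·
    · · · · · · · ·

Result: [[3,1],[4,1],[5,1],[4,2],[5,2],[6,3]]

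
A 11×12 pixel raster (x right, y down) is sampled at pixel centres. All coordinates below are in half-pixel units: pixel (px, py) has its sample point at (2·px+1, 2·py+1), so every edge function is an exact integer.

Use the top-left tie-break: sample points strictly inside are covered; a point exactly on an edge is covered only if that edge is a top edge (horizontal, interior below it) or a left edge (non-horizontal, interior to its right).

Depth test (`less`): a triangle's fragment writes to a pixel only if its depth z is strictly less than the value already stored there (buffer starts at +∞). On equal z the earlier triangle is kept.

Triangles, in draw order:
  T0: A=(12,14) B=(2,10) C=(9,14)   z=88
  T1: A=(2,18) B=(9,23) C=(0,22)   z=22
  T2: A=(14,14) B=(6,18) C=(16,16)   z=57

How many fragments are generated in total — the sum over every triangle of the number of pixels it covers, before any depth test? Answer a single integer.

T0:
  2·area = 12  (B↔C swapped to make it positive)
  edge (12, 14)→(9, 14): d=(-3,0) right/bottom  bias=-1
  edge (9, 14)→(2, 10): d=(-7,-4) top-left  bias=+0
  edge (2, 10)→(12, 14): d=(10,4) right/bottom  bias=-1
    (4,6)@(9, 13): e=[3,7,2] → #
    (5,6)@(11, 13): e=[3,15,-6] → ·
    (4,7)@(9, 15): e=[-3,-7,22] → ·
  covered (1 px):
    · · · · · · · · · · ·
    · · · · · · · · · · ·
    · · · · · · · · · · ·
    · · · · · · · · · · ·
    · · · · · · · · · · ·
    · · · · · · · · · · ·
    · · · · # · · · · · ·
    · · · · · · · · · · ·
    · · · · · · · · · · ·
    · · · · · · · · · · ·
    · · · · · · · · · · ·
    · · · · · · · · · · ·
T1:
  2·area = 38
  edge (2, 18)→(9, 23): d=(7,5) right/bottom  bias=-1
  edge (9, 23)→(0, 22): d=(-9,-1) top-left  bias=+0
  edge (0, 22)→(2, 18): d=(2,-4) top-left  bias=+0
    (1,9)@(3, 19): e=[2,30,6] → #
    (2,9)@(5, 19): e=[-8,32,14] → ·
    (0,10)@(1, 21): e=[26,10,2] → #
    (2,10)@(5, 21): e=[6,14,18] → #
    (3,10)@(7, 21): e=[-4,16,26] → ·
    (0,11)@(1, 23): e=[40,-8,6] → ·
    (1,11)@(3, 23): e=[30,-6,14] → ·
    (2,11)@(5, 23): e=[20,-4,22] → ·
    (4,11)@(9, 23): e=[0,0,38] → ·  [on edge]
  covered (4 px):
    · · · · · · · · · · ·
    · · · · · · · · · · ·
    · · · · · · · · · · ·
    · · · · · · · · · · ·
    · · · · · · · · · · ·
    · · · · · · · · · · ·
    · · · · · · · · · · ·
    · · · · · · · · · · ·
    · · · · · · · · · · ·
    · # · · · · · · · · ·
    # # # · · · · · · · ·
    · · · · · · · · · · ·
T2:
  2·area = 24  (B↔C swapped to make it positive)
  edge (14, 14)→(16, 16): d=(2,2) right/bottom  bias=-1
  edge (16, 16)→(6, 18): d=(-10,2) right/bottom  bias=-1
  edge (6, 18)→(14, 14): d=(8,-4) top-left  bias=+0
    (0,0)@(1, 1): e=[0,180,-156] → ·  [on edge]
    (1,1)@(3, 3): e=[0,156,-132] → ·  [on edge]
    (2,2)@(5, 5): e=[0,132,-108] → ·  [on edge]
    (3,3)@(7, 7): e=[0,108,-84] → ·  [on edge]
    (4,4)@(9, 9): e=[0,84,-60] → ·  [on edge]
    (5,5)@(11, 11): e=[0,60,-36] → ·  [on edge]
    (6,6)@(13, 13): e=[0,36,-12] → ·  [on edge]
    (6,7)@(13, 15): e=[4,16,4] → #
    (7,7)@(15, 15): e=[0,12,12] → ·  [on edge]
    (10,7)@(21, 15): e=[-12,0,36] → ·  [on edge]
    (4,8)@(9, 17): e=[16,4,4] → #
    (5,8)@(11, 17): e=[12,0,12] → ·  [on edge]
    (8,8)@(17, 17): e=[0,-12,36] → ·  [on edge]
    (0,9)@(1, 19): e=[36,0,-12] → ·  [on edge]
    (9,9)@(19, 19): e=[0,-36,60] → ·  [on edge]
    (10,10)@(21, 21): e=[0,-60,84] → ·  [on edge]
  covered (2 px):
    · · · · · · · · · · ·
    · · · · · · · · · · ·
    · · · · · · · · · · ·
    · · · · · · · · · · ·
    · · · · · · · · · · ·
    · · · · · · · · · · ·
    · · · · · · · · · · ·
    · · · · · · # · · · ·
    · · · · # · · · · · ·
    · · · · · · · · · · ·
    · · · · · · · · · · ·
    · · · · · · · · · · ·

Final: 7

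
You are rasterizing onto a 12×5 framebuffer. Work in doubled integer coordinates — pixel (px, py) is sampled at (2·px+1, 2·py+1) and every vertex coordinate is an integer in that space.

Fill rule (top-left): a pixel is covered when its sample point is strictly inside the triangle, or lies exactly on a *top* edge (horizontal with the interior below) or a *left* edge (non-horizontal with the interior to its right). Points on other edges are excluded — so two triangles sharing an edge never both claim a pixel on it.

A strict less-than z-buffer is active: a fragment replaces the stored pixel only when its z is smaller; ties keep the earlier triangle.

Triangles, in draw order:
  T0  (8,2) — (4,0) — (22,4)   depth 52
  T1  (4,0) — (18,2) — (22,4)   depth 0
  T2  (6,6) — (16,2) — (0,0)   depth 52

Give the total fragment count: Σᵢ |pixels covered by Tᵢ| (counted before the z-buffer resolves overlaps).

T0:
  2·area = 20
  edge (8, 2)→(4, 0): d=(-4,-2) top-left  bias=+0
  edge (4, 0)→(22, 4): d=(18,4) right/bottom  bias=-1
  edge (22, 4)→(8, 2): d=(-14,-2) top-left  bias=+0
    (0,0)@(1, 1): e=[-10,30,0] → ·  [on edge]
    (3,0)@(7, 1): e=[2,6,12] → #
    (4,0)@(9, 1): e=[6,-2,16] → ·
    (3,1)@(7, 3): e=[-6,42,-16] → ·
    (7,1)@(15, 3): e=[10,10,0] → #  [on edge]
    (8,1)@(17, 3): e=[14,2,4] → #
    (9,1)@(19, 3): e=[18,-6,8] → ·
    (7,2)@(15, 5): e=[2,46,-28] → ·
    (8,2)@(17, 5): e=[6,38,-24] → ·
  covered (3 px):
    · · · # · · · · · · · ·
    · · · · · · · # # · · ·
    · · · · · · · · · · · ·
    · · · · · · · · · · · ·
    · · · · · · · · · · · ·
T1:
  2·area = 20
  edge (4, 0)→(18, 2): d=(14,2) right/bottom  bias=-1
  edge (18, 2)→(22, 4): d=(4,2) right/bottom  bias=-1
  edge (22, 4)→(4, 0): d=(-18,-4) top-left  bias=+0
    (4,0)@(9, 1): e=[4,14,2] → #
    (5,0)@(11, 1): e=[0,10,10] → ·  [on edge]
    (4,1)@(9, 3): e=[32,22,-34] → ·
    (9,1)@(19, 3): e=[12,2,6] → #
    (10,1)@(21, 3): e=[8,-2,14] → ·
    (9,2)@(19, 5): e=[40,10,-30] → ·
  covered (2 px):
    · · · · # · · · · · · ·
    · · · · · · · · · # · ·
    · · · · · · · · · · · ·
    · · · · · · · · · · · ·
    · · · · · · · · · · · ·
T2:
  2·area = 84  (B↔C swapped to make it positive)
  edge (6, 6)→(0, 0): d=(-6,-6) top-left  bias=+0
  edge (0, 0)→(16, 2): d=(16,2) right/bottom  bias=-1
  edge (16, 2)→(6, 6): d=(-10,4) right/bottom  bias=-1
    (0,0)@(1, 1): e=[0,14,70] → #  [on edge]
    (1,0)@(3, 1): e=[12,10,62] → #
    (2,0)@(5, 1): e=[24,6,54] → #
    (3,0)@(7, 1): e=[36,2,46] → #
    (4,0)@(9, 1): e=[48,-2,38] → ·
    (0,1)@(1, 3): e=[-12,46,50] → ·
    (1,1)@(3, 3): e=[0,42,42] → #  [on edge]
    (4,1)@(9, 3): e=[36,30,18] → #
    (5,1)@(11, 3): e=[48,26,10] → #
    (6,1)@(13, 3): e=[60,22,2] → #
    (7,1)@(15, 3): e=[72,18,-6] → ·
    (1,2)@(3, 5): e=[-12,74,22] → ·
    (2,2)@(5, 5): e=[0,70,14] → #  [on edge]
    (3,3)@(7, 7): e=[0,98,-14] → ·  [on edge]
    (4,4)@(9, 9): e=[0,126,-42] → ·  [on edge]
  covered (12 px):
    # # # # · · · · · · · ·
    · # # # # # # · · · · ·
    · · # # · · · · · · · ·
    · · · · · · · · · · · ·
    · · · · · · · · · · · ·

Answer: 17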